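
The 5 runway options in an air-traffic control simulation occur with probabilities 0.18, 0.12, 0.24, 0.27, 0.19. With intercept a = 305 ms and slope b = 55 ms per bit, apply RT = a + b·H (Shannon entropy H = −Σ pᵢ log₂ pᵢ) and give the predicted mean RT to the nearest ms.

430 ms

H = 0.18·log₂(1/0.18) + 0.12·log₂(1/0.12) + 0.24·log₂(1/0.24) + 0.27·log₂(1/0.27) + 0.19·log₂(1/0.19) = 2.2718 bits.
RT = 305 + 55 × 2.2718 = 429.95 ms.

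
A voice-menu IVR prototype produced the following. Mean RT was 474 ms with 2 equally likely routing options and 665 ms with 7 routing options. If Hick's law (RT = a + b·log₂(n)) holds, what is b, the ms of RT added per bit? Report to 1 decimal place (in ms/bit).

105.7 ms/bit

b = (RT₂ − RT₁)/(log₂ n₂ − log₂ n₁) = (665 − 474)/(2.8074 − 1) = 105.679 ms/bit.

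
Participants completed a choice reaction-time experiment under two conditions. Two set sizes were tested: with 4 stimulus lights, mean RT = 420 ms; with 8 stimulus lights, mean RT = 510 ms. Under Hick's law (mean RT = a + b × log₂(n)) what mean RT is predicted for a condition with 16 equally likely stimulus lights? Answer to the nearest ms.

Solve the two-equation system in a and b:
  b = (510 − 420) / (log₂ 8 − log₂ 4) = 90 / (3 − 2) = 90 ms/bit
  a = 420 − 90 × 2 = 240 ms
Then RT(16) = 240 + 90 × log₂ 16 = 240 + 90 × 4 ≈ 600.000 ms.

600 ms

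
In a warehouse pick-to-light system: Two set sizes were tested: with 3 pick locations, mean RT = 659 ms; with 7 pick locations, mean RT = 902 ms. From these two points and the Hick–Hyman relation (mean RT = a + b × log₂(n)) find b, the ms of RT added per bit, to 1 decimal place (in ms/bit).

The slope on a log₂ axis is (902 − 659) / (2.8074 − 1.5850) = 198.790 ms/bit.

198.8 ms/bit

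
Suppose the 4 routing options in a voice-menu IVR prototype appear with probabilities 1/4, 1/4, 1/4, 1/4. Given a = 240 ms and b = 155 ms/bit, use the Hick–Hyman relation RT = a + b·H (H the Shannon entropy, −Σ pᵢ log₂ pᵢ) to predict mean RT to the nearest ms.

H = −Σ pᵢ log₂ pᵢ = 0.25·2 + 0.25·2 + 0.25·2 + 0.25·2 = 2.000 bits.
RT = 240 + 155 × 2.000 = 550.00 ms.

550 ms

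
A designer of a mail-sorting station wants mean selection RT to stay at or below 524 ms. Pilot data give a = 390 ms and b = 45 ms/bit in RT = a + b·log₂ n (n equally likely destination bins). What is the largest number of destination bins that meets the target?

7

Set 390 + 45·log₂ n ≤ 524 → log₂ n ≤ (524 − 390)/45 = 2.9778.
So n ≤ 2^2.9778 = 7.878; the largest integer n is 7.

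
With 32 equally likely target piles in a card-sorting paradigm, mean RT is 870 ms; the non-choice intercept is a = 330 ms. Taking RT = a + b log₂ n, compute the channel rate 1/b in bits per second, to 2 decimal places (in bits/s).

Choice component = 870 − 330 = 540 ms over log₂(32) = 5 bits.
b = 540 / 5 = 108.000 ms/bit, so 1/b = 9.259 bits/s.

9.26 bits/s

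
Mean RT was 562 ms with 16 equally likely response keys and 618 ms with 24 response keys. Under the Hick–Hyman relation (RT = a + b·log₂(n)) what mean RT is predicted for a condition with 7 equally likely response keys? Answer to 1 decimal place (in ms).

447.8 ms

With log₂ n on the abscissa the relation is linear; from the two conditions:
  b = (618 − 562) / (log₂ 24 − log₂ 16) = 56 / (4.5850 − 4) = 95.733 ms/bit
  a = 562 − 95.733 × 4 = 179.069 ms
Then RT(7) = 179.069 + 95.733 × log₂ 7 = 179.069 + 95.733 × 2.8074 ≈ 447.825 ms.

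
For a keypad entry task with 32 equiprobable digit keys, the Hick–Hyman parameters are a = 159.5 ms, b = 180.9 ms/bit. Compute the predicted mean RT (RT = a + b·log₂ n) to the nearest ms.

log₂(32) = 5 bits, so RT = 159.5 + 180.9 × 5 ≈ 1064.000 ms.

1064 ms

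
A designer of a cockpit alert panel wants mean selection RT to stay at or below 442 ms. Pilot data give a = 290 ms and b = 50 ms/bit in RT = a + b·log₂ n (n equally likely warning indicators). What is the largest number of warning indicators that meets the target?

8

50·log₂ n ≤ 442 − 290 = 152, giving log₂ n ≤ 3.0400 and n ≤ 8.225. The largest whole number is 8.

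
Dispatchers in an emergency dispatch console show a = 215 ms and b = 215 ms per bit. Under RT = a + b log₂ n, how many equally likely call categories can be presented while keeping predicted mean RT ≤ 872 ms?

8

Information budget: (872 − 215)/215 = 3.0558 bits, so n ≤ 2^3.0558 = 8.316 → at most 8.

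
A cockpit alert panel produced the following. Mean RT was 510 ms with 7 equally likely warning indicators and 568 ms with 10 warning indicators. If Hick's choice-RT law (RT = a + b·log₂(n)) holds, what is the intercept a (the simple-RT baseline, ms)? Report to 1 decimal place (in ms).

The slope on a log₂ axis is (568 − 510) / (3.3219 − 2.8074) = 112.715 ms/bit.
Intercept: a = 510 − 112.715·log₂(7) = 193.570 ms.

193.6 ms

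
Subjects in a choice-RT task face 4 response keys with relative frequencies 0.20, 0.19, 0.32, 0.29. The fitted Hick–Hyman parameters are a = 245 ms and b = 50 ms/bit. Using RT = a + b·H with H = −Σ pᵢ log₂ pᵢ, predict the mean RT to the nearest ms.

343 ms

Entropy contributions −pᵢ log₂ pᵢ: 0.4644, 0.4552, 0.5260, 0.5179; sum H = 1.9635 bits.
RT = a + bH = 245 + 50·1.9635 = 343.18 ms.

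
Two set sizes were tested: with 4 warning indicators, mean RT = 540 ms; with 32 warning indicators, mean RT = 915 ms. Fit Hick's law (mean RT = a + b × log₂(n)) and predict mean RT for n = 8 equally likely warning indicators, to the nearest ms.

Fit slope and intercept:
  b = (915 − 540) / (log₂ 32 − log₂ 4) = 375 / (5 − 2) = 125 ms/bit
  a = 540 − 125 × 2 = 290 ms
Then RT(8) = 290 + 125 × log₂ 8 = 290 + 125 × 3 ≈ 665.000 ms.

665 ms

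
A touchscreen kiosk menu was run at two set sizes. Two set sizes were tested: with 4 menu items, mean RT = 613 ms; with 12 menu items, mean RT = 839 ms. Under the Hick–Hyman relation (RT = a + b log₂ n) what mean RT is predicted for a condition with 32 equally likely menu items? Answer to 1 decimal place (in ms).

1040.8 ms

With log₂ n on the abscissa the relation is linear; from the two conditions:
  b = (839 − 613) / (log₂ 12 − log₂ 4) = 226 / (3.5850 − 2) = 142.590 ms/bit
  a = 613 − 142.590 × 2 = 327.820 ms
Then RT(32) = 327.820 + 142.590 × log₂ 32 = 327.820 + 142.590 × 5 ≈ 1040.770 ms.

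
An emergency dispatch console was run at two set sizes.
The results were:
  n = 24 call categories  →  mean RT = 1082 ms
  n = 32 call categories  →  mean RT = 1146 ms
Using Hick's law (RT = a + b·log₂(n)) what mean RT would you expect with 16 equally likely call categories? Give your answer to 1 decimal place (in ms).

RT is linear in log₂ n, so two points fix the line:
  b = (1146 − 1082) / (log₂ 32 − log₂ 24) = 64 / (5 − 4.5850) = 154.203 ms/bit
  a = 1082 − 154.203 × 4.5850 = 374.985 ms
Then RT(16) = 374.985 + 154.203 × log₂ 16 = 374.985 + 154.203 × 4 ≈ 991.797 ms.

991.8 ms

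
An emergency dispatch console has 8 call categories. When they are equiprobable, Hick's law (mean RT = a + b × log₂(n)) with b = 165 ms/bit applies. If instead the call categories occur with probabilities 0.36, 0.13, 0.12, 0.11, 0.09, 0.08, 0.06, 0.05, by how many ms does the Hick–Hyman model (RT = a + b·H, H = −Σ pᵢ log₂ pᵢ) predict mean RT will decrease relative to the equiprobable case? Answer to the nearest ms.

The RT saving is b·ΔH. Equiprobable H₀ = log₂(8) = 3.0000 bits; with the given probabilities H = 2.6944 bits.
b·(H₀ − H) = 165 × (3.0000 − 2.6944) = 50.42 ms.

50 ms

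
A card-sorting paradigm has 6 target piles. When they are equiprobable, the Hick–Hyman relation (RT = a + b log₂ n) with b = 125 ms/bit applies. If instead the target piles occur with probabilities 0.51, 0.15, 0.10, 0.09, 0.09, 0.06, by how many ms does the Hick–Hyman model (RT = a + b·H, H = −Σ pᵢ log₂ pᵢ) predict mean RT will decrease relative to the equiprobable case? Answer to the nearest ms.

60 ms

The RT saving is b·ΔH. Equiprobable H₀ = log₂(6) = 2.5850 bits; with the given probabilities H = 2.1070 bits.
b·(H₀ − H) = 125 × (2.5850 − 2.1070) = 59.74 ms.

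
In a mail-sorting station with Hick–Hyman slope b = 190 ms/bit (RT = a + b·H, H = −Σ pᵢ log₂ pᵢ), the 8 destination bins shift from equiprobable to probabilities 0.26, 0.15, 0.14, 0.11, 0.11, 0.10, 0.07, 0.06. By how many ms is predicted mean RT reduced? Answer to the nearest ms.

27 ms

Equiprobable entropy H₀ = log₂ 8 = 3.0000 bits.
Skewed entropy H = −Σ pᵢ log₂ pᵢ = 2.8578 bits.
ΔRT = b·(H₀ − H) = 190 × 0.1422 = 27.02 ms.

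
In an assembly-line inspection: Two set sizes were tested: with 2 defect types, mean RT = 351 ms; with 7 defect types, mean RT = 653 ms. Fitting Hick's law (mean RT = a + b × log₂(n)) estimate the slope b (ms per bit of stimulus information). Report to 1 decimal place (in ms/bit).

b = (RT₂ − RT₁)/(log₂ n₂ − log₂ n₁) = (653 − 351)/(2.8074 − 1) = 167.095 ms/bit.

167.1 ms/bit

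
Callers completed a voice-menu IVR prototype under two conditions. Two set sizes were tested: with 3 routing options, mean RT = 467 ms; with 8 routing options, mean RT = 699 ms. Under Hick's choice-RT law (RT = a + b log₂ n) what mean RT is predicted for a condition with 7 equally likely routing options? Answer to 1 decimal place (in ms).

RT is linear in log₂ n, so two points fix the line:
  b = (699 − 467) / (log₂ 8 − log₂ 3) = 232 / (3 − 1.5850) = 163.953 ms/bit
  a = 467 − 163.953 × 1.5850 = 207.140 ms
Then RT(7) = 207.140 + 163.953 × log₂ 7 = 207.140 + 163.953 × 2.8074 ≈ 667.415 ms.

667.4 ms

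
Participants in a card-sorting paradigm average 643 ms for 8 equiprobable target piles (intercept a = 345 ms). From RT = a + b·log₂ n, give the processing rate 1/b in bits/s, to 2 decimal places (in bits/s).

Choice component = 643 − 345 = 298 ms over log₂(8) = 3 bits.
b = 298 / 3 = 99.333 ms/bit, so 1/b = 10.067 bits/s.

10.07 bits/s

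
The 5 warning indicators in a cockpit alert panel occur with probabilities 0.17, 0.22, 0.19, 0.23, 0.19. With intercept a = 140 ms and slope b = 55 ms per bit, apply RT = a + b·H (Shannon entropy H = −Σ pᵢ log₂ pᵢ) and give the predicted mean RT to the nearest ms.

267 ms

H = 0.17·log₂(1/0.17) + 0.22·log₂(1/0.22) + 0.19·log₂(1/0.19) + 0.23·log₂(1/0.23) + 0.19·log₂(1/0.19) = 2.3133 bits.
RT = 140 + 55 × 2.3133 = 267.23 ms.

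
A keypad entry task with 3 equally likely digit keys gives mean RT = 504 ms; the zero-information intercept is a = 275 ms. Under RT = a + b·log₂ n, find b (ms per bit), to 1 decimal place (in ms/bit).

144.5 ms/bit

log₂(3) = 1.5850 bits.
b = (RT − a)/log₂ n = (504 − 275) / 1.5850 = 144.483 ms/bit.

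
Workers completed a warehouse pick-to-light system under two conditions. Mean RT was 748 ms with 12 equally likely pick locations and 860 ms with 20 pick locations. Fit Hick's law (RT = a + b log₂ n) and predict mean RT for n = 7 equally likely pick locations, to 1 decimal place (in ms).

629.8 ms

RT is linear in log₂ n, so two points fix the line:
  b = (860 − 748) / (log₂ 20 − log₂ 12) = 112 / (4.3219 − 3.5850) = 151.975 ms/bit
  a = 748 − 151.975 × 3.5850 = 203.177 ms
Then RT(7) = 203.177 + 151.975 × log₂ 7 = 203.177 + 151.975 × 2.8074 ≈ 629.823 ms.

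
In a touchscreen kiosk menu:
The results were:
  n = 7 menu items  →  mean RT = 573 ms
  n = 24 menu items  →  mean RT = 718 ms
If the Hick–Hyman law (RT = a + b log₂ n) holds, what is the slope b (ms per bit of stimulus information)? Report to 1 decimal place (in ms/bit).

81.6 ms/bit

The slope on a log₂ axis is (718 − 573) / (4.5850 − 2.8074) = 81.570 ms/bit.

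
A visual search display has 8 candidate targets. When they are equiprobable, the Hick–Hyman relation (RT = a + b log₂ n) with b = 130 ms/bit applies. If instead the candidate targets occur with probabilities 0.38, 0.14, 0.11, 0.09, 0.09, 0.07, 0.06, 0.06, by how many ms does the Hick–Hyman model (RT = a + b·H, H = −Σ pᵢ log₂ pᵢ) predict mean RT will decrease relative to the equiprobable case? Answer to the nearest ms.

44 ms

The RT saving is b·ΔH. Equiprobable H₀ = log₂(8) = 3.0000 bits; with the given probabilities H = 2.6588 bits.
b·(H₀ − H) = 130 × (3.0000 − 2.6588) = 44.36 ms.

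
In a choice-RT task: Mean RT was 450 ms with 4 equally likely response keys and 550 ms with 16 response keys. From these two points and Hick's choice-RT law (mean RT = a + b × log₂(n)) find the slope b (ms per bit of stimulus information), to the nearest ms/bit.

50 ms/bit

The slope on a log₂ axis is (550 − 450) / (4 − 2) = 50 ms/bit.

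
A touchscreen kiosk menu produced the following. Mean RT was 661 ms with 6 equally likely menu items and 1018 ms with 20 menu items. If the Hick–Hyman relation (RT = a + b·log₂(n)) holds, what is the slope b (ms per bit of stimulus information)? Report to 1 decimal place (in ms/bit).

Slope: b = (1018 − 661) / (log₂ 20 − log₂ 6) = 357/1.7370 = 205.531 ms/bit.

205.5 ms/bit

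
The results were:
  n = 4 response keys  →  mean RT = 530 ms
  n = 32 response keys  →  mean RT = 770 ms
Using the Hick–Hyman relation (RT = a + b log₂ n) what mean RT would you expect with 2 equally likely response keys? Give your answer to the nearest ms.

Solve the two-equation system in a and b:
  b = (770 − 530) / (log₂ 32 − log₂ 4) = 240 / (5 − 2) = 80 ms/bit
  a = 530 − 80 × 2 = 370 ms
Then RT(2) = 370 + 80 × log₂ 2 = 370 + 80 × 1 ≈ 450.000 ms.

450 ms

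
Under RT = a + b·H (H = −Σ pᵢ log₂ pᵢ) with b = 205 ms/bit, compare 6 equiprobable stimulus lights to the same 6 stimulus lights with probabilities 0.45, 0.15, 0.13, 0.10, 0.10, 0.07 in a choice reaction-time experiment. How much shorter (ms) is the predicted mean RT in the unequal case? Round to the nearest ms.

The RT saving is b·ΔH. Equiprobable H₀ = log₂(6) = 2.5850 bits; with the given probabilities H = 2.2445 bits.
b·(H₀ − H) = 205 × (2.5850 − 2.2445) = 69.79 ms.

70 ms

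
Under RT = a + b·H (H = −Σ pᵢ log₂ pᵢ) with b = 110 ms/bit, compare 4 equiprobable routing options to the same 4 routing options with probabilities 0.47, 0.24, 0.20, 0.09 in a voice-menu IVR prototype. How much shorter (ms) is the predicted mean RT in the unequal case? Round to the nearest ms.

24 ms

Equiprobable entropy H₀ = log₂ 4 = 2.0000 bits.
Skewed entropy H = −Σ pᵢ log₂ pᵢ = 1.7831 bits.
ΔRT = b·(H₀ − H) = 110 × 0.2169 = 23.86 ms.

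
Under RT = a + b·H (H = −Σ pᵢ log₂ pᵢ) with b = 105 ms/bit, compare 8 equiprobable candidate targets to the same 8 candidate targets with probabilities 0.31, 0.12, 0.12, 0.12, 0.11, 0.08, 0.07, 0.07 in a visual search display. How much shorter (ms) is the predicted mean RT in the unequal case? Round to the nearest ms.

21 ms

The RT saving is b·ΔH. Equiprobable H₀ = log₂(8) = 3.0000 bits; with the given probabilities H = 2.8039 bits.
b·(H₀ − H) = 105 × (3.0000 − 2.8039) = 20.59 ms.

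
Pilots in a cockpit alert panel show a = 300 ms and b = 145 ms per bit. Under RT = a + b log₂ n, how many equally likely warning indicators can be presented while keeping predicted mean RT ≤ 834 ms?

145·log₂ n ≤ 834 − 300 = 534, giving log₂ n ≤ 3.6828 and n ≤ 12.842. The largest whole number is 12.

12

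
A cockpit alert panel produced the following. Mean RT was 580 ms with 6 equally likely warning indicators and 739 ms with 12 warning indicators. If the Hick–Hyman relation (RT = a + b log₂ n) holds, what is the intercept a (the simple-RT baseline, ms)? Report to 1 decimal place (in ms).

Slope: b = (739 − 580) / (log₂ 12 − log₂ 6) = 159/1.0000 = 159.000 ms/bit.
a = RT₁ − b·log₂ n₁ = 580 − 159.000 × 2.5850 = 168.991 ms.

169.0 ms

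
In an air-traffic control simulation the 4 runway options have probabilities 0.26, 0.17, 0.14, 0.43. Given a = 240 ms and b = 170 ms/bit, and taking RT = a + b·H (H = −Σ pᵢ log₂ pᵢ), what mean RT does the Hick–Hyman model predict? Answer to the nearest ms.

556 ms

Entropy contributions −pᵢ log₂ pᵢ: 0.5053, 0.4346, 0.3971, 0.5236; sum H = 1.8605 bits.
RT = a + bH = 240 + 170·1.8605 = 556.29 ms.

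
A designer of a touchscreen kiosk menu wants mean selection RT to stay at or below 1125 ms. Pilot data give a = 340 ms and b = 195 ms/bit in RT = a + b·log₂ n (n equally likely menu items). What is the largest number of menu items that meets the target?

16

195·log₂ n ≤ 1125 − 340 = 785, giving log₂ n ≤ 4.0256 and n ≤ 16.287. The largest whole number is 16.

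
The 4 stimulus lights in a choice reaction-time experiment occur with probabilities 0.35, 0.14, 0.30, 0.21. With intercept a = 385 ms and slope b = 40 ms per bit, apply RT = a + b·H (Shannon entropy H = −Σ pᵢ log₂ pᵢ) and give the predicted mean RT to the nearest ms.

462 ms

Entropy contributions −pᵢ log₂ pᵢ: 0.5301, 0.3971, 0.5211, 0.4728; sum H = 1.9211 bits.
RT = a + bH = 385 + 40·1.9211 = 461.84 ms.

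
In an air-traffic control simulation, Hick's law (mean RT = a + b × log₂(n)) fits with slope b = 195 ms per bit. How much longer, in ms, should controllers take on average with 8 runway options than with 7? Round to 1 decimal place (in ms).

37.6 ms

The intercept a cancels: ΔRT = b·(log₂ n₂ − log₂ n₁) = b·log₂(n₂/n₁).
log₂(8) − log₂(7) = 3 − 2.8074 = 0.1926.
ΔRT = 195 × 0.1926 = 37.566 ms.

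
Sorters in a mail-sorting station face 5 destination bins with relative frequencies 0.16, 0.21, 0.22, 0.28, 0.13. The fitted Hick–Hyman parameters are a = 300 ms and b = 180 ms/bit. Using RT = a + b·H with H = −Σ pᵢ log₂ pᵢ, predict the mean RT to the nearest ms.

709 ms

Entropy contributions −pᵢ log₂ pᵢ: 0.4230, 0.4728, 0.4806, 0.5142, 0.3826; sum H = 2.2733 bits.
RT = a + bH = 300 + 180·2.2733 = 709.19 ms.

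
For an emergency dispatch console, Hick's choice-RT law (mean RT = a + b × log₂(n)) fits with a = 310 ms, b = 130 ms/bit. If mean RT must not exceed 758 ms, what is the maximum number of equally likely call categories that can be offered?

10

130·log₂ n ≤ 758 − 310 = 448, giving log₂ n ≤ 3.4462 and n ≤ 10.899. The largest whole number is 10.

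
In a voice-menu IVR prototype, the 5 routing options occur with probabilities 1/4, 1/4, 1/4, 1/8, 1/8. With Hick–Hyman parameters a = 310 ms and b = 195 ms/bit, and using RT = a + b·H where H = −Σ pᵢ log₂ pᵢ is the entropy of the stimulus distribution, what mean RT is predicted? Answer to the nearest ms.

749 ms

H = −Σ pᵢ log₂ pᵢ = 0.25·2 + 0.25·2 + 0.25·2 + 0.125·3 + 0.125·3 = 2.250 bits.
RT = 310 + 195 × 2.250 = 748.75 ms.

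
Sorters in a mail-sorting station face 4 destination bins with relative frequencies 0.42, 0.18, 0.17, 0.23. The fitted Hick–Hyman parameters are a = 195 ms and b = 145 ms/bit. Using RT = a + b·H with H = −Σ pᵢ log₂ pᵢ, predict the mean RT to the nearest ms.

H = 0.42·log₂(1/0.42) + 0.18·log₂(1/0.18) + 0.17·log₂(1/0.17) + 0.23·log₂(1/0.23) = 1.8932 bits.
RT = 195 + 145 × 1.8932 = 469.52 ms.

470 ms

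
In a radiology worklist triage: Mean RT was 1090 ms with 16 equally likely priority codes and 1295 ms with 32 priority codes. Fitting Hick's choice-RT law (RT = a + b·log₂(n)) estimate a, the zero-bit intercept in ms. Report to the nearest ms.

The slope on a log₂ axis is (1295 − 1090) / (5 − 4) = 205 ms/bit.
a = RT₁ − b·log₂ n₁ = 1090 − 205 × 4 = 270.000 ms.

270 ms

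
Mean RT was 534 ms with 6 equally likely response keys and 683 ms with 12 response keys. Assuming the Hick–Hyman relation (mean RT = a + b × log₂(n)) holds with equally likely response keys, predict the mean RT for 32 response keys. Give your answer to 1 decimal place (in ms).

With log₂ n on the abscissa the relation is linear; from the two conditions:
  b = (683 − 534) / (log₂ 12 − log₂ 6) = 149 / (3.5850 − 2.5850) = 149.000 ms/bit
  a = 534 − 149.000 × 2.5850 = 148.841 ms
Then RT(32) = 148.841 + 149.000 × log₂ 32 = 148.841 + 149.000 × 5 ≈ 893.841 ms.

893.8 ms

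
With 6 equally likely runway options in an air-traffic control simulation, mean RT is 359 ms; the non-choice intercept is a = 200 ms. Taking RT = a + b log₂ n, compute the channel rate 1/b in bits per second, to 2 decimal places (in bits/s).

b = (359 − 200)/log₂ 6 = 159/2.5850 = 61.510 ms per bit = 0.06151 s/bit; the reciprocal is 16.258 bits/s.

16.26 bits/s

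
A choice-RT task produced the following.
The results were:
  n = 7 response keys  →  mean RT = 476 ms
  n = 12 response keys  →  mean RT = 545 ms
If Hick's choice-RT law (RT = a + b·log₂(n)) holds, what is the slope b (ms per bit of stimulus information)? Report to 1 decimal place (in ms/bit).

88.7 ms/bit

b = (RT₂ − RT₁)/(log₂ n₂ − log₂ n₁) = (545 − 476)/(3.5850 − 2.8074) = 88.734 ms/bit.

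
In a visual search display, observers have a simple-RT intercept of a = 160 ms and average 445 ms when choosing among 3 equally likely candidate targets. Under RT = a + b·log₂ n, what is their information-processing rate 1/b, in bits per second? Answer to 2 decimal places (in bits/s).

Choice component = 445 − 160 = 285 ms over log₂(3) = 1.5850 bits.
b = 285 / 1.5850 = 179.815 ms/bit, so 1/b = 5.561 bits/s.

5.56 bits/s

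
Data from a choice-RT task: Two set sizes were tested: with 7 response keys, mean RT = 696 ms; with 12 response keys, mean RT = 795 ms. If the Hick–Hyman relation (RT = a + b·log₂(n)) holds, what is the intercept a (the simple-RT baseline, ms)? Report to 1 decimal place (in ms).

Slope: b = (795 − 696) / (log₂ 12 − log₂ 7) = 99/0.7776 = 127.314 ms/bit.
a = RT₁ − b·log₂ n₁ = 696 − 127.314 × 2.8074 = 338.586 ms.

338.6 ms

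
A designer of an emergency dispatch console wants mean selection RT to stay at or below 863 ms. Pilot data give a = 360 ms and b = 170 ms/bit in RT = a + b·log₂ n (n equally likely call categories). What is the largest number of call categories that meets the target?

Set 360 + 170·log₂ n ≤ 863 → log₂ n ≤ (863 − 360)/170 = 2.9588.
So n ≤ 2^2.9588 = 7.775; the largest integer n is 7.

7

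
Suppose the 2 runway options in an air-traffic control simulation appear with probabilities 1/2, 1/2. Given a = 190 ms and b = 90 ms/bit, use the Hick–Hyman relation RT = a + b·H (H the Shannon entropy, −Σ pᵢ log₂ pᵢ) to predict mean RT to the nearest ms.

Each term −pᵢ log₂ pᵢ: 0.5·1 + 0.5·1; summed, H = 1.000 bits.
Mean RT = a + bH = 190 + 90·1.000 = 280.00 ms.

280 ms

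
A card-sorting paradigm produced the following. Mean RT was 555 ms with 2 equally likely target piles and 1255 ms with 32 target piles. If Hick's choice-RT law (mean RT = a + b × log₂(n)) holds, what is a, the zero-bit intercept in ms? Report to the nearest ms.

380 ms

The slope on a log₂ axis is (1255 − 555) / (5 − 1) = 175 ms/bit.
a = RT₁ − b·log₂ n₁ = 555 − 175 × 1 = 380.000 ms.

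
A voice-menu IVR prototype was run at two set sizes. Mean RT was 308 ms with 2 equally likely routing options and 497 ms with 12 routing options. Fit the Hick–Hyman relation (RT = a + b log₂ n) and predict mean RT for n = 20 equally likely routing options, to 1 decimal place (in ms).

550.9 ms

Fit slope and intercept:
  b = (497 − 308) / (log₂ 12 − log₂ 2) = 189 / (3.5850 − 1) = 73.115 ms/bit
  a = 308 − 73.115 × 1 = 234.885 ms
Then RT(20) = 234.885 + 73.115 × log₂ 20 = 234.885 + 73.115 × 4.3219 ≈ 550.883 ms.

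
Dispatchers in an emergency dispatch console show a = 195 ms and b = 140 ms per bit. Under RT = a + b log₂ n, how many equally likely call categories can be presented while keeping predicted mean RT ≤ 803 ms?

Information budget: (803 − 195)/140 = 4.3429 bits, so n ≤ 2^4.3429 = 20.292 → at most 20.

20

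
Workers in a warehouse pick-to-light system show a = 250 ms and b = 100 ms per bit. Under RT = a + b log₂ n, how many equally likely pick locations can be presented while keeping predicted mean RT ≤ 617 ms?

Information budget: (617 − 250)/100 = 3.6700 bits, so n ≤ 2^3.6700 = 12.729 → at most 12.

12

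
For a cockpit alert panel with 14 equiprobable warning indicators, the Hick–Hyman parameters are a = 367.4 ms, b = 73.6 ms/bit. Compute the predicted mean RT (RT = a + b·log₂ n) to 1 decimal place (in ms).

log₂(14) = 3.8074 bits, so RT = 367.4 + 73.6 × 3.8074 ≈ 647.621 ms.

647.6 ms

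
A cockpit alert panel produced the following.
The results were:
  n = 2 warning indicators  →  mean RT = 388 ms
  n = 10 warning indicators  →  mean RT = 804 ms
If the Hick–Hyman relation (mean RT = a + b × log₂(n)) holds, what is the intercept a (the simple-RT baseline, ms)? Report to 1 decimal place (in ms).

208.8 ms

The slope on a log₂ axis is (804 − 388) / (3.3219 − 1) = 179.161 ms/bit.
a = RT₁ − b·log₂ n₁ = 388 − 179.161 × 1 = 208.839 ms.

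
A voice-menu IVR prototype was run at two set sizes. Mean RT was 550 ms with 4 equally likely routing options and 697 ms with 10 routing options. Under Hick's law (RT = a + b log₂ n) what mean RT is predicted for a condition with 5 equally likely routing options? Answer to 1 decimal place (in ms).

Fit slope and intercept:
  b = (697 − 550) / (log₂ 10 − log₂ 4) = 147 / (3.3219 − 2) = 111.201 ms/bit
  a = 550 − 111.201 × 2 = 327.598 ms
Then RT(5) = 327.598 + 111.201 × log₂ 5 = 327.598 + 111.201 × 2.3219 ≈ 585.799 ms.

585.8 ms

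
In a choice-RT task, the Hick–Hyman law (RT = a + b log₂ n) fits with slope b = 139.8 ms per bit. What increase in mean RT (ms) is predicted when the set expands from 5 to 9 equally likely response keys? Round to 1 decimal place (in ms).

118.5 ms

Only the slope matters, since a is common to both: ΔRT = b·log₂(n₂/n₁).
log₂(9) − log₂(5) = 3.1699 − 2.3219 = 0.8480.
ΔRT = 139.8 × 0.8480 = 118.550 ms.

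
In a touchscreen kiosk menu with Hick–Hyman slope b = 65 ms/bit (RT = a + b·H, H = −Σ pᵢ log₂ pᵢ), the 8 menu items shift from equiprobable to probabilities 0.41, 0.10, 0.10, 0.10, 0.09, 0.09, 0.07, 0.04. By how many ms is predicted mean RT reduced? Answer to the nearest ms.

The RT saving is b·ΔH. Equiprobable H₀ = log₂(8) = 3.0000 bits; with the given probabilities H = 2.6036 bits.
b·(H₀ − H) = 65 × (3.0000 − 2.6036) = 25.77 ms.

26 ms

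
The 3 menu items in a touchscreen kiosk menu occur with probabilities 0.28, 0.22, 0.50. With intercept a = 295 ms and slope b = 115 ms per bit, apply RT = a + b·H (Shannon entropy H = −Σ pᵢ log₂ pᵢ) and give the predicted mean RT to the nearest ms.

467 ms

Entropy contributions −pᵢ log₂ pᵢ: 0.5142, 0.4806, 0.5000; sum H = 1.4948 bits.
RT = a + bH = 295 + 115·1.4948 = 466.90 ms.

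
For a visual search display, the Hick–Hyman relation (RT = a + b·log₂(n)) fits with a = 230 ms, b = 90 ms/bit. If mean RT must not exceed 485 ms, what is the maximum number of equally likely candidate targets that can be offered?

7

Information budget: (485 − 230)/90 = 2.8333 bits, so n ≤ 2^2.8333 = 7.127 → at most 7.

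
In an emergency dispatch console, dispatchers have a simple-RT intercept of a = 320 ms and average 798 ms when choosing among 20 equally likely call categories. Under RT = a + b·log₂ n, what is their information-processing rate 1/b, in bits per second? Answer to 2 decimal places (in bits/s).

b = (798 − 320)/log₂ 20 = 478/4.3219 = 110.599 ms per bit = 0.11060 s/bit; the reciprocal is 9.042 bits/s.

9.04 bits/s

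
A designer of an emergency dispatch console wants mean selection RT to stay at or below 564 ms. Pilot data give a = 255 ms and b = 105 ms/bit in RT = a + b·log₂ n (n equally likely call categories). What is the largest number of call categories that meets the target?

7

Information budget: (564 − 255)/105 = 2.9429 bits, so n ≤ 2^2.9429 = 7.689 → at most 7.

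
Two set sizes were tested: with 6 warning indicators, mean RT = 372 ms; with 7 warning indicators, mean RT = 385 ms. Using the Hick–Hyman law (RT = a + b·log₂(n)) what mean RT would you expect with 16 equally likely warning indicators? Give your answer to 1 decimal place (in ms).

Solve the two-equation system in a and b:
  b = (385 − 372) / (log₂ 7 − log₂ 6) = 13 / (2.8074 − 2.5850) = 58.455 ms/bit
  a = 372 − 58.455 × 2.5850 = 220.895 ms
Then RT(16) = 220.895 + 58.455 × log₂ 16 = 220.895 + 58.455 × 4 ≈ 454.716 ms.

454.7 ms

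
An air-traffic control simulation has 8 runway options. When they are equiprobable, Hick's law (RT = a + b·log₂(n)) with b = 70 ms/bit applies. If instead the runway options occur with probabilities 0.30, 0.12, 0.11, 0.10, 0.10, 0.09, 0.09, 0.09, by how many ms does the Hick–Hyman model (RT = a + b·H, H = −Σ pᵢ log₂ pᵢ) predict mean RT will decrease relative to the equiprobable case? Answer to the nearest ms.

Equiprobable entropy H₀ = log₂ 8 = 3.0000 bits.
Skewed entropy H = −Σ pᵢ log₂ pᵢ = 2.8408 bits.
ΔRT = b·(H₀ − H) = 70 × 0.1592 = 11.14 ms.

11 ms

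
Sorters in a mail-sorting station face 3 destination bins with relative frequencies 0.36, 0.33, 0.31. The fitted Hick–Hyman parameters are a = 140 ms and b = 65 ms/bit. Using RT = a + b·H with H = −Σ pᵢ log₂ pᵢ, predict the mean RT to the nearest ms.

Entropy contributions −pᵢ log₂ pᵢ: 0.5306, 0.5278, 0.5238; sum H = 1.5822 bits.
RT = a + bH = 140 + 65·1.5822 = 242.85 ms.

243 ms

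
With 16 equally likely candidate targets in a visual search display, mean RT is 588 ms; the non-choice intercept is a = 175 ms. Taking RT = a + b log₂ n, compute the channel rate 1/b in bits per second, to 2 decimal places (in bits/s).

b = (588 − 175)/log₂ 16 = 413/4 = 103.250 ms per bit = 0.10325 s/bit; the reciprocal is 9.685 bits/s.

9.69 bits/s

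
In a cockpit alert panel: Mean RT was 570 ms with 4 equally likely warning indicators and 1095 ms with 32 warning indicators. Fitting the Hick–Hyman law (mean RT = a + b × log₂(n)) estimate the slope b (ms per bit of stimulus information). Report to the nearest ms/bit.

b = (RT₂ − RT₁)/(log₂ n₂ − log₂ n₁) = (1095 − 570)/(5 − 2) = 175 ms/bit.

175 ms/bit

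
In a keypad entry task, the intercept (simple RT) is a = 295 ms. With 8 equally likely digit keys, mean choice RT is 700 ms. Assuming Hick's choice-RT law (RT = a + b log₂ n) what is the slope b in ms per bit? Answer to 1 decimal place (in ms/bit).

b = (700 − 295) / log₂(8) = 405 / 3 = 135.000 ms/bit.

135.0 ms/bit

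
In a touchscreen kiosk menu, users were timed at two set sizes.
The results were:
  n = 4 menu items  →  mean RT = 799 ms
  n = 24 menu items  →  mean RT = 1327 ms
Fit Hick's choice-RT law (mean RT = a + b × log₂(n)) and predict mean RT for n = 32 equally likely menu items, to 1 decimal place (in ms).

Fit slope and intercept:
  b = (1327 − 799) / (log₂ 24 − log₂ 4) = 528 / (4.5850 − 2) = 204.258 ms/bit
  a = 799 − 204.258 × 2 = 390.483 ms
Then RT(32) = 390.483 + 204.258 × log₂ 32 = 390.483 + 204.258 × 5 ≈ 1411.775 ms.

1411.8 ms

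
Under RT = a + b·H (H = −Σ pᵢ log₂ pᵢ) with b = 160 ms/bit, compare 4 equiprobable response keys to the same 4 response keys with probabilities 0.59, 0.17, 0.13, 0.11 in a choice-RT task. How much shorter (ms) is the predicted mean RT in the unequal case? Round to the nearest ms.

Equiprobable entropy H₀ = log₂ 4 = 2.0000 bits.
Skewed entropy H = −Σ pᵢ log₂ pᵢ = 1.6166 bits.
ΔRT = b·(H₀ − H) = 160 × 0.3834 = 61.34 ms.

61 ms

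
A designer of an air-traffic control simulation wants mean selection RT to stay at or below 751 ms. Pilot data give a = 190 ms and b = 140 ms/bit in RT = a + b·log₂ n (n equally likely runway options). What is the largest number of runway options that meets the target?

Set 190 + 140·log₂ n ≤ 751 → log₂ n ≤ (751 − 190)/140 = 4.0071.
So n ≤ 2^4.0071 = 16.079; the largest integer n is 16.

16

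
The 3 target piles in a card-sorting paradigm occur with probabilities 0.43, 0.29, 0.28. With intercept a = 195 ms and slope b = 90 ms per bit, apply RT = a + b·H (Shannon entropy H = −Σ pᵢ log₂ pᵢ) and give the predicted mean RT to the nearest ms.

335 ms

H = 0.43·log₂(1/0.43) + 0.29·log₂(1/0.29) + 0.28·log₂(1/0.28) = 1.5557 bits.
RT = 195 + 90 × 1.5557 = 335.01 ms.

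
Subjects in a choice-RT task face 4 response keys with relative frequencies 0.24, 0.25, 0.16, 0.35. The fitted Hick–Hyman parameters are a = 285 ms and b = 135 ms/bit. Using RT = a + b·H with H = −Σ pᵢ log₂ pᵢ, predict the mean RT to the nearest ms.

H = 0.24·log₂(1/0.24) + 0.25·log₂(1/0.25) + 0.16·log₂(1/0.16) + 0.35·log₂(1/0.35) = 1.9473 bits.
RT = 285 + 135 × 1.9473 = 547.88 ms.

548 ms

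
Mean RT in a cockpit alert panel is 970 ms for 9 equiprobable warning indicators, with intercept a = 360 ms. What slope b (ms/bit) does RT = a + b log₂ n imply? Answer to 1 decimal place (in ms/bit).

b = (970 − 360) / log₂(9) = 610 / 3.1699 = 192.434 ms/bit.

192.4 ms/bit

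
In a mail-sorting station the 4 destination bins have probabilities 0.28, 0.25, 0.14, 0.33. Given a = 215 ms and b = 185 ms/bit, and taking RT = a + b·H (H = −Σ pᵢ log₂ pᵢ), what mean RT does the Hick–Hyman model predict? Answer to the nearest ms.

574 ms

Entropy contributions −pᵢ log₂ pᵢ: 0.5142, 0.5000, 0.3971, 0.5278; sum H = 1.9392 bits.
RT = a + bH = 215 + 185·1.9392 = 573.74 ms.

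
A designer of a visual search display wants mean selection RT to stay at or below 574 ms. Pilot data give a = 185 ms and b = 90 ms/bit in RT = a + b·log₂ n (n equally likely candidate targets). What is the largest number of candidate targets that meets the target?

20

Set 185 + 90·log₂ n ≤ 574 → log₂ n ≤ (574 − 185)/90 = 4.3222.
So n ≤ 2^4.3222 = 20.004; the largest integer n is 20.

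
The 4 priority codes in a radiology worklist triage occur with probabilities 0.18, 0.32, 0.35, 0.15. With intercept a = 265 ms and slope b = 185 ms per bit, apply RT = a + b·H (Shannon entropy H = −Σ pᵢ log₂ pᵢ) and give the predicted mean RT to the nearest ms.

H = 0.18·log₂(1/0.18) + 0.32·log₂(1/0.32) + 0.35·log₂(1/0.35) + 0.15·log₂(1/0.15) = 1.9120 bits.
RT = 265 + 185 × 1.9120 = 618.72 ms.

619 ms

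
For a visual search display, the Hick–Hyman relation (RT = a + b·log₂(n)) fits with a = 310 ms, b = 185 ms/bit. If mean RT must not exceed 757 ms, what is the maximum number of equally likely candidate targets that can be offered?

185·log₂ n ≤ 757 − 310 = 447, giving log₂ n ≤ 2.4162 and n ≤ 5.338. The largest whole number is 5.

5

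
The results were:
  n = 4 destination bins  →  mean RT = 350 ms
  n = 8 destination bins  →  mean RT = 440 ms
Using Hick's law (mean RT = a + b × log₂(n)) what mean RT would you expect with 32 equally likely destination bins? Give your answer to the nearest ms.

620 ms

Fit slope and intercept:
  b = (440 − 350) / (log₂ 8 − log₂ 4) = 90 / (3 − 2) = 90 ms/bit
  a = 350 − 90 × 2 = 170 ms
Then RT(32) = 170 + 90 × log₂ 32 = 170 + 90 × 5 ≈ 620.000 ms.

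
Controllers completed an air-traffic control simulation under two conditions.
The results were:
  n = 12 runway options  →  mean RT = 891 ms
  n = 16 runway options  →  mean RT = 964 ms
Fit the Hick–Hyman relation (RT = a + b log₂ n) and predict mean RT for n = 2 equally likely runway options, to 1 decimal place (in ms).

With log₂ n on the abscissa the relation is linear; from the two conditions:
  b = (964 − 891) / (log₂ 16 − log₂ 12) = 73 / (4 − 3.5850) = 175.888 ms/bit
  a = 891 − 175.888 × 3.5850 = 260.449 ms
Then RT(2) = 260.449 + 175.888 × log₂ 2 = 260.449 + 175.888 × 1 ≈ 436.337 ms.

436.3 ms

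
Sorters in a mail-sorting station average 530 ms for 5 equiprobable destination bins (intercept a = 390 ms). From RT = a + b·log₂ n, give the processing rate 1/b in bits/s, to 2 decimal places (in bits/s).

Choice component = 530 − 390 = 140 ms over log₂(5) = 2.3219 bits.
b = 140 / 2.3219 = 60.295 ms/bit, so 1/b = 16.585 bits/s.

16.59 bits/s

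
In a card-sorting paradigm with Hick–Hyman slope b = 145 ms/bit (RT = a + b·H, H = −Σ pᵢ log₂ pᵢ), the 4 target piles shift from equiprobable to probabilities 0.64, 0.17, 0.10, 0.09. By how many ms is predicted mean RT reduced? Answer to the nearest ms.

Equiprobable entropy H₀ = log₂ 4 = 2.0000 bits.
Skewed entropy H = −Σ pᵢ log₂ pᵢ = 1.4915 bits.
ΔRT = b·(H₀ − H) = 145 × 0.5085 = 73.73 ms.

74 ms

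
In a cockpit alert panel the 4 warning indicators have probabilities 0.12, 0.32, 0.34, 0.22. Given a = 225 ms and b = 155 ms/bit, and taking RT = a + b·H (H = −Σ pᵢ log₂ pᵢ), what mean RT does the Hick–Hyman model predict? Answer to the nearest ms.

Entropy contributions −pᵢ log₂ pᵢ: 0.3671, 0.5260, 0.5292, 0.4806; sum H = 1.9028 bits.
RT = a + bH = 225 + 155·1.9028 = 519.94 ms.

520 ms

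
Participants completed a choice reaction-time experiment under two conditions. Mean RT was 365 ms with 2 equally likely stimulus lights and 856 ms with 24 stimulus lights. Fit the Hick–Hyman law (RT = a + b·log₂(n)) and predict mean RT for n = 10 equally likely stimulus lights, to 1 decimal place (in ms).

683.0 ms

Solve the two-equation system in a and b:
  b = (856 − 365) / (log₂ 24 − log₂ 2) = 491 / (4.5850 − 1) = 136.961 ms/bit
  a = 365 − 136.961 × 1 = 228.039 ms
Then RT(10) = 228.039 + 136.961 × log₂ 10 = 228.039 + 136.961 × 3.3219 ≈ 683.014 ms.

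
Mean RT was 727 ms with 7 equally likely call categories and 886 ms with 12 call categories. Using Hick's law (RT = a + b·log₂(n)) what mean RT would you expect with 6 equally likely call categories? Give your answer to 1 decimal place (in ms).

With log₂ n on the abscissa the relation is linear; from the two conditions:
  b = (886 − 727) / (log₂ 12 − log₂ 7) = 159 / (3.5850 − 2.8074) = 204.473 ms/bit
  a = 727 − 204.473 × 2.8074 = 152.971 ms
Then RT(6) = 152.971 + 204.473 × log₂ 6 = 152.971 + 204.473 × 2.5850 ≈ 681.527 ms.

681.5 ms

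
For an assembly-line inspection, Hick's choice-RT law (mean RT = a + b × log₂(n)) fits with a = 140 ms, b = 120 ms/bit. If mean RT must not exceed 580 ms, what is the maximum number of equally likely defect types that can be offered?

Information budget: (580 − 140)/120 = 3.6667 bits, so n ≤ 2^3.6667 = 12.699 → at most 12.

12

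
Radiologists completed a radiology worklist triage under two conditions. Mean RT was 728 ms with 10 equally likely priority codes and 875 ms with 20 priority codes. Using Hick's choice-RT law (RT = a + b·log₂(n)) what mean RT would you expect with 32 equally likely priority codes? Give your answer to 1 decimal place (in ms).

974.7 ms

With log₂ n on the abscissa the relation is linear; from the two conditions:
  b = (875 − 728) / (log₂ 20 − log₂ 10) = 147 / (4.3219 − 3.3219) = 147.000 ms/bit
  a = 728 − 147.000 × 3.3219 = 239.677 ms
Then RT(32) = 239.677 + 147.000 × log₂ 32 = 239.677 + 147.000 × 5 ≈ 974.677 ms.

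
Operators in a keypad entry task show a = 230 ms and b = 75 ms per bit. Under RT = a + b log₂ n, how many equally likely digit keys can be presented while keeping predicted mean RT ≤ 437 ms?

75·log₂ n ≤ 437 − 230 = 207, giving log₂ n ≤ 2.7600 and n ≤ 6.774. The largest whole number is 6.

6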